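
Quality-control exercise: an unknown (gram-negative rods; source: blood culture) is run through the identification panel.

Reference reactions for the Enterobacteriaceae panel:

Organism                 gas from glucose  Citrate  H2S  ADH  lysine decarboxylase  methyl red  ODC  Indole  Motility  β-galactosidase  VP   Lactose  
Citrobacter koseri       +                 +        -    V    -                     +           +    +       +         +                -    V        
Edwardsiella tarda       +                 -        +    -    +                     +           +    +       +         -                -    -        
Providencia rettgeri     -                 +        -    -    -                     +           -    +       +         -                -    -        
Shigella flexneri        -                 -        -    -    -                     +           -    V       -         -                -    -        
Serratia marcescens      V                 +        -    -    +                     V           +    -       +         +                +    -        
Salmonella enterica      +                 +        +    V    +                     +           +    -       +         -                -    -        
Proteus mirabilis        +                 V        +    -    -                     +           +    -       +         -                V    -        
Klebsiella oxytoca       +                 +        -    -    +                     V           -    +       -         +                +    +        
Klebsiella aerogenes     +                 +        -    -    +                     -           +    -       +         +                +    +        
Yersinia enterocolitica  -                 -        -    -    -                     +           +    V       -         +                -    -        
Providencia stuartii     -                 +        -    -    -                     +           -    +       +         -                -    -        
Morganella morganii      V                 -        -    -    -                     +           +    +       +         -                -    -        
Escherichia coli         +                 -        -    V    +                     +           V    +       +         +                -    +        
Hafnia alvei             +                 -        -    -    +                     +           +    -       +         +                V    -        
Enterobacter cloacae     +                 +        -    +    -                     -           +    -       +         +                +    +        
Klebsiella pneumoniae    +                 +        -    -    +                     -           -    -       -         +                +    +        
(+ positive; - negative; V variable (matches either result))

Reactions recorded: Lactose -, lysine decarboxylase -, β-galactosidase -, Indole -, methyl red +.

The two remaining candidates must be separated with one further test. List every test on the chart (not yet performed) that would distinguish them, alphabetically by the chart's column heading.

methyl red +: excludes Klebsiella aerogenes, Enterobacter cloacae, Klebsiella pneumoniae — 13 left.
Indole -: excludes 7 organisms — 6 left.
Lactose -: all 6 remaining candidates are consistent.
lysine decarboxylase -: excludes Serratia marcescens, Salmonella enterica, Hafnia alvei — 3 left.
β-galactosidase -: excludes Yersinia enterocolitica — 2 left.
Two candidates remain: Proteus mirabilis and Shigella flexneri.
  gas from glucose: Proteus mirabilis +, Shigella flexneri - — discriminates.
  Citrate: V vs - — variable for at least one, does not separate.
  H2S: Proteus mirabilis +, Shigella flexneri - — discriminates.
  ADH: - vs - — same for both, does not separate.
  ODC: Proteus mirabilis +, Shigella flexneri - — discriminates.
  Motility: Proteus mirabilis +, Shigella flexneri - — discriminates.
  VP: V vs - — variable for at least one, does not separate.

gas from glucose, H2S, Motility, ODC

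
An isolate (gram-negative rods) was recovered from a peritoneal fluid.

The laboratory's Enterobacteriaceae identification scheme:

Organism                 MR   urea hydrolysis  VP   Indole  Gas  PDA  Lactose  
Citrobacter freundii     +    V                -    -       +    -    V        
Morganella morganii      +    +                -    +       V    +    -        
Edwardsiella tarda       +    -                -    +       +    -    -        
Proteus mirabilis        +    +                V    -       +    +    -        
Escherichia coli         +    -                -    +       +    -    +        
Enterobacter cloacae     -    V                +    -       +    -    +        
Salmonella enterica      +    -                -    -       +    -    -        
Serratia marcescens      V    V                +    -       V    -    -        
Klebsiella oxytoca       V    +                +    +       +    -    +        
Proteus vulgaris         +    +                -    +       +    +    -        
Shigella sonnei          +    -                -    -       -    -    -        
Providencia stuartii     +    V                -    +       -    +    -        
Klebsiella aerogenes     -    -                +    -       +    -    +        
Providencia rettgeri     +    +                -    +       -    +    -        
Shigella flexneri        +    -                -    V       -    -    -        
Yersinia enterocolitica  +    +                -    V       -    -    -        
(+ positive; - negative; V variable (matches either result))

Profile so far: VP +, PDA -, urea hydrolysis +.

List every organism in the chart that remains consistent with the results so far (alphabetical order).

VP +: excludes 11 organisms — 5 left.
PDA -: excludes Proteus mirabilis — 4 left.
urea hydrolysis +: excludes Klebsiella aerogenes — 3 left.

Enterobacter cloacae, Klebsiella oxytoca, Serratia marcescens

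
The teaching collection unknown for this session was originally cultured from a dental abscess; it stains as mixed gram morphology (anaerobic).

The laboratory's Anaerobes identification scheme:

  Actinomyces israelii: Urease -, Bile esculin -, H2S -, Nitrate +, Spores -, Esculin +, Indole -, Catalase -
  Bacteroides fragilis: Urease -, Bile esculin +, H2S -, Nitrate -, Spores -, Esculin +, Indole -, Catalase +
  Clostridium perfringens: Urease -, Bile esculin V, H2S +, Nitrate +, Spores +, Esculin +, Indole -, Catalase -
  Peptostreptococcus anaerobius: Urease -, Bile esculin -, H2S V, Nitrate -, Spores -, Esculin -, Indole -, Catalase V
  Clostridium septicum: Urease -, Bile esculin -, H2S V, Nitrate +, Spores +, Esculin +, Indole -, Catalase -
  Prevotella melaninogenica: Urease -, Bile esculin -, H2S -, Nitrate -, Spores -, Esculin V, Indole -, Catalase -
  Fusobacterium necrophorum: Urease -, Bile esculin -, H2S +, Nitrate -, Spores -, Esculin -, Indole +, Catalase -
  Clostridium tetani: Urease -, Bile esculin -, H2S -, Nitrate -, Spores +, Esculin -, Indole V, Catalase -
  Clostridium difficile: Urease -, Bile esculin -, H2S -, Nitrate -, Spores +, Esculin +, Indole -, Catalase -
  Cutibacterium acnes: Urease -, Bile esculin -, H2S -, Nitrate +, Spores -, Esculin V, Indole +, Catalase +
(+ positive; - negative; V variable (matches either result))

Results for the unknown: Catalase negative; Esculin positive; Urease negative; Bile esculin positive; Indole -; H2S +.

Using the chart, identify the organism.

Clostridium perfringens

Urease -: all 10 remaining candidates are consistent.
Catalase -: excludes Bacteroides fragilis, Cutibacterium acnes — 8 left.
Esculin +: excludes Peptostreptococcus anaerobius, Fusobacterium necrophorum, Clostridium tetani — 5 left.
Bile esculin +: excludes Actinomyces israelii, Clostridium septicum, Prevotella melaninogenica, Clostridium difficile — 1 left.
H2S +: the one remaining candidate is consistent.
Indole -: the one remaining candidate is consistent.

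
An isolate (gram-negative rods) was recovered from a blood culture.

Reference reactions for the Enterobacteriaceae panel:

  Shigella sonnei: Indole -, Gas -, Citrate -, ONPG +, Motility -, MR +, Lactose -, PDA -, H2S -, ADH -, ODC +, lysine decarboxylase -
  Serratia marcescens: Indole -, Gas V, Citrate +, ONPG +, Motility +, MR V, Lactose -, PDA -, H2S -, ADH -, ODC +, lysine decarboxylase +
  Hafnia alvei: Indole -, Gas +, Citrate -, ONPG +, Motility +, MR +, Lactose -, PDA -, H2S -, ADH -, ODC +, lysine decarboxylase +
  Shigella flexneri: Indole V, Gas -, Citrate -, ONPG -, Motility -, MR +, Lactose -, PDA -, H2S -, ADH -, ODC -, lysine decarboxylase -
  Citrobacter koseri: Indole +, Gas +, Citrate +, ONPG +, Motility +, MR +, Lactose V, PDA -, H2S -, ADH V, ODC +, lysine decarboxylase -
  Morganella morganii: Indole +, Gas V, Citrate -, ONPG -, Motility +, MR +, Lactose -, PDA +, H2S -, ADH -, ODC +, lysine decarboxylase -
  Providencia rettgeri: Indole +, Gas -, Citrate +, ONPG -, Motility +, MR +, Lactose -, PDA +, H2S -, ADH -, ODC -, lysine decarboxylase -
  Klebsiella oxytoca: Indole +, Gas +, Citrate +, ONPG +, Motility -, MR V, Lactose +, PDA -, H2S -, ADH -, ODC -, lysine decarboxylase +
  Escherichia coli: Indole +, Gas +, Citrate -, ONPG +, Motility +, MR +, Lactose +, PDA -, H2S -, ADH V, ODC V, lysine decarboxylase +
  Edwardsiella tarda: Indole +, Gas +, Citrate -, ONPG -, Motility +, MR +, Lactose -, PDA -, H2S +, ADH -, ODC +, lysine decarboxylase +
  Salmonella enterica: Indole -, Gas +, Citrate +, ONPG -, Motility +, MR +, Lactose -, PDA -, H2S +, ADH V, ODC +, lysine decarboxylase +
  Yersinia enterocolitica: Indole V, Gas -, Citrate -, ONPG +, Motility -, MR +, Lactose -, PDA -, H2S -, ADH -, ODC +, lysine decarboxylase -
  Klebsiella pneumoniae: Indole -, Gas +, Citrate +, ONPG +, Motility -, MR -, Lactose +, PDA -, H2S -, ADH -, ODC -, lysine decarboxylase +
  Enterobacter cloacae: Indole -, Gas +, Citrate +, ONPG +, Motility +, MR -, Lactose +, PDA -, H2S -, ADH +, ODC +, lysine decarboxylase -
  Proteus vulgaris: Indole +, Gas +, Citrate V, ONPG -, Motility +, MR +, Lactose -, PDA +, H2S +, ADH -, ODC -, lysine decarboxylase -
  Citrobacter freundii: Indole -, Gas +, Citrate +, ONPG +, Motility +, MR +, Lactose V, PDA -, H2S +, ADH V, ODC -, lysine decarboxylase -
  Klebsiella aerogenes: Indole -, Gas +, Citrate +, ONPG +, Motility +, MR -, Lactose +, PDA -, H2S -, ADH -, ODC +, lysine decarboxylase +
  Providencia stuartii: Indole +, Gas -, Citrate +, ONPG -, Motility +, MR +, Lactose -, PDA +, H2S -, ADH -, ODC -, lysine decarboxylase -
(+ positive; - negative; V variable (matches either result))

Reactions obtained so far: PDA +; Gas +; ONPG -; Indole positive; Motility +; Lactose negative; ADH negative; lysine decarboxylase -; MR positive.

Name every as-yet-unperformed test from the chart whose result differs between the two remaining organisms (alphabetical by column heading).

H2S, ODC

PDA +: excludes 14 organisms — 4 left.
Indole +: all 4 remaining candidates are consistent.
MR +: all 4 remaining candidates are consistent.
ADH -: all 4 remaining candidates are consistent.
Motility +: all 4 remaining candidates are consistent.
ONPG -: all 4 remaining candidates are consistent.
lysine decarboxylase -: all 4 remaining candidates are consistent.
Lactose -: all 4 remaining candidates are consistent.
Gas +: excludes Providencia rettgeri, Providencia stuartii — 2 left.
Two candidates remain: Morganella morganii and Proteus vulgaris.
  Citrate: - vs V — variable for at least one, does not separate.
  H2S: Morganella morganii -, Proteus vulgaris + — discriminates.
  ODC: Morganella morganii +, Proteus vulgaris - — discriminates.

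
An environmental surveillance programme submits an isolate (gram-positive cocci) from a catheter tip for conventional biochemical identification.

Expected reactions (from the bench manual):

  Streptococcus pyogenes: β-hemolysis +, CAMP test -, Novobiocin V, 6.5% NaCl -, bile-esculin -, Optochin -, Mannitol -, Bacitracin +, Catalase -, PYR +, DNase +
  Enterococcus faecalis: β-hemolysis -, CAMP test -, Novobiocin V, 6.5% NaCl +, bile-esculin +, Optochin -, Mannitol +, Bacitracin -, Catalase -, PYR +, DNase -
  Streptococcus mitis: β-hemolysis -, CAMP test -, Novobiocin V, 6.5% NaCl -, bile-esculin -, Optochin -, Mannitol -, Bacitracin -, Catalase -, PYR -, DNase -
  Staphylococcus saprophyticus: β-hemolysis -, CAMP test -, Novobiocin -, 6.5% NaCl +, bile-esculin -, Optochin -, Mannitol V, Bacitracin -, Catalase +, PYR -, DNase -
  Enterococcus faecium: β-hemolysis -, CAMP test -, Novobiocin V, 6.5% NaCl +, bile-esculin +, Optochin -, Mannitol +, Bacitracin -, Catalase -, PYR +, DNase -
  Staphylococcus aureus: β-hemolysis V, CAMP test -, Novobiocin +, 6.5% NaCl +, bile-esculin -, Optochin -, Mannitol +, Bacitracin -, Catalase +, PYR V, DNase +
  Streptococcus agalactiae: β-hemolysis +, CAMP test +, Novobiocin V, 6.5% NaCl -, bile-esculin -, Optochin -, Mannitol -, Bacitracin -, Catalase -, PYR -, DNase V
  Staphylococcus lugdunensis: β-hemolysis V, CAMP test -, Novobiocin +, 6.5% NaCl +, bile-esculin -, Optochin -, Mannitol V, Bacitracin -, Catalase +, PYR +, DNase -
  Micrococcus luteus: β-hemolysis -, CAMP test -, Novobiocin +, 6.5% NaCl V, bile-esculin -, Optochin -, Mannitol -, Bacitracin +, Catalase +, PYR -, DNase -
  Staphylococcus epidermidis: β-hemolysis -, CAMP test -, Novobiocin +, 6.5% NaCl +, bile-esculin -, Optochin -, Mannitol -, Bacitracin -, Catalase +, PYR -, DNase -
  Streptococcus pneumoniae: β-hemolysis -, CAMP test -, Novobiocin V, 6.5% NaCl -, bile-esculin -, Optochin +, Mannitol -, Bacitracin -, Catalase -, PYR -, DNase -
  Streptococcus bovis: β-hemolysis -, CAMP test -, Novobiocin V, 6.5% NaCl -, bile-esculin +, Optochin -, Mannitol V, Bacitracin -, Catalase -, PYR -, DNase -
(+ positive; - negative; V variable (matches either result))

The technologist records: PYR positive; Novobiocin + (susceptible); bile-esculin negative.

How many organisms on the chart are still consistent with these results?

bile-esculin -: excludes Enterococcus faecalis, Enterococcus faecium, Streptococcus bovis — 9 left.
PYR +: excludes 6 organisms — 3 left.
Novobiocin +: all 3 remaining candidates are consistent.
Still consistent: Staphylococcus aureus, Staphylococcus lugdunensis, Streptococcus pyogenes.

3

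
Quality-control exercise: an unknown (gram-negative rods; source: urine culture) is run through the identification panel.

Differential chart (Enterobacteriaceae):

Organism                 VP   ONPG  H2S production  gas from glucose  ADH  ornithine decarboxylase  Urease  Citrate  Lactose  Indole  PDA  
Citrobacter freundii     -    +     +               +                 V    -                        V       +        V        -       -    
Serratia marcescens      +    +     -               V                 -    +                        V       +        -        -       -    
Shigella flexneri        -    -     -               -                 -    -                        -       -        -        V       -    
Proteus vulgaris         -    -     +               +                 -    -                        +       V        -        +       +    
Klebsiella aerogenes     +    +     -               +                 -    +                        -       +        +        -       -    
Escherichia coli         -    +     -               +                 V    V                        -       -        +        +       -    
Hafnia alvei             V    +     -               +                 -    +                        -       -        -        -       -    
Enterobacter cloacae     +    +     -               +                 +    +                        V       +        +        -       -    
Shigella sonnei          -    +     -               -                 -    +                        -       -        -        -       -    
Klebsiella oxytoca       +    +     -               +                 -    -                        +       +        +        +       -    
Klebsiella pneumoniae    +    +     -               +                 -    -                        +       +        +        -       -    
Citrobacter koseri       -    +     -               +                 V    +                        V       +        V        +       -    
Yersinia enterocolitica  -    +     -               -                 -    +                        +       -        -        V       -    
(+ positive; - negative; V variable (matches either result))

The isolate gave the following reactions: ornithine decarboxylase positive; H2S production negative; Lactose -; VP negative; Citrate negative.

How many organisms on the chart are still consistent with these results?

VP -: excludes 5 organisms — 8 left.
H2S production -: excludes Citrobacter freundii, Proteus vulgaris — 6 left.
Citrate -: excludes Citrobacter koseri — 5 left.
ornithine decarboxylase +: excludes Shigella flexneri — 4 left.
Lactose -: excludes Escherichia coli — 3 left.
Still consistent: Hafnia alvei, Shigella sonnei, Yersinia enterocolitica.

3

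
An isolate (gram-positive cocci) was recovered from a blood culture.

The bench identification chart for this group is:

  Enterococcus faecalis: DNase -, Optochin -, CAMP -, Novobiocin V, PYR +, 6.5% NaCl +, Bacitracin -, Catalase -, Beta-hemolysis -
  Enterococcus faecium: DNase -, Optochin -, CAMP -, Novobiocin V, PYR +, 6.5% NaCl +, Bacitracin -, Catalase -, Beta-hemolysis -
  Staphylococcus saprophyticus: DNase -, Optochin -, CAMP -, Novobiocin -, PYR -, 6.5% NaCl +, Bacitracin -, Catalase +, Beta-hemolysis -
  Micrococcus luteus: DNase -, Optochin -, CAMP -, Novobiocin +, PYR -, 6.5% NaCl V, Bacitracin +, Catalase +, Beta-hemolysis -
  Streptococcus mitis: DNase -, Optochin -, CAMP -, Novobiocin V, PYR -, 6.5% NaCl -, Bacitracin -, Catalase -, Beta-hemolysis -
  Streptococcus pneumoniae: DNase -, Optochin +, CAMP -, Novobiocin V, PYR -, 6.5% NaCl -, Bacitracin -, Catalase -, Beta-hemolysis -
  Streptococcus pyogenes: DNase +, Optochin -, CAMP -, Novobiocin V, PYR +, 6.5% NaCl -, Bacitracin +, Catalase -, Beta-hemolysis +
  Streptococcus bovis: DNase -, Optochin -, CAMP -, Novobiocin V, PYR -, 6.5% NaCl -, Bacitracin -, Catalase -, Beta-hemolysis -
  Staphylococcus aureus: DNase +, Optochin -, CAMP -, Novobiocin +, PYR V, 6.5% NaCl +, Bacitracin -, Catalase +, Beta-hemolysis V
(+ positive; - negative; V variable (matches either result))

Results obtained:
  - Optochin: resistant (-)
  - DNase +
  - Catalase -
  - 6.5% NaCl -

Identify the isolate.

DNase +: excludes 7 organisms — 2 left.
Optochin -: all 2 remaining candidates are consistent.
Catalase -: excludes Staphylococcus aureus — 1 left.
6.5% NaCl -: the one remaining candidate is consistent.

Streptococcus pyogenes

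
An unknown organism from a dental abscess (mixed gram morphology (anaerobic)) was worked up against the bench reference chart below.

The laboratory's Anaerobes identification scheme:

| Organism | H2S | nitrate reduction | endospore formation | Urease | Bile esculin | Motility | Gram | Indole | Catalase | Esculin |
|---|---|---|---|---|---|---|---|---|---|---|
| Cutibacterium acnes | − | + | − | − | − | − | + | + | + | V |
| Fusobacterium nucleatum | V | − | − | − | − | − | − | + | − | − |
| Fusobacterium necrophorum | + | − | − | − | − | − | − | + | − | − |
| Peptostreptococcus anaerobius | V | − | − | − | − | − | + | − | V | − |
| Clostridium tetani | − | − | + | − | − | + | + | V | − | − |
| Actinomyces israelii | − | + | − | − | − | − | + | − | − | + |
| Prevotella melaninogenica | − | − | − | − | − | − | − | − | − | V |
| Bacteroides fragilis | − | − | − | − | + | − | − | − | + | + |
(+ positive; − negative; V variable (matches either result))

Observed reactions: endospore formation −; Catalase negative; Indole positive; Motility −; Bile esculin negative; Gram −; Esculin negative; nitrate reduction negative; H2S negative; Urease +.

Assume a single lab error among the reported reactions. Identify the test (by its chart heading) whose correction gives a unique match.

Urease

As reported, no row in the chart matches all 10 reactions.
Reversing Gram → still no organism matches.
Reversing Bile esculin → still no organism matches.
Reversing Catalase → still no organism matches.
Reversing Esculin → still no organism matches.
Reversing nitrate reduction → still no organism matches.
Reversing Urease (to −) → unique match: Fusobacterium nucleatum.
Reversing endospore formation → still no organism matches.
Reversing H2S → still no organism matches.
Reversing Motility → still no organism matches.
Reversing Indole → still no organism matches.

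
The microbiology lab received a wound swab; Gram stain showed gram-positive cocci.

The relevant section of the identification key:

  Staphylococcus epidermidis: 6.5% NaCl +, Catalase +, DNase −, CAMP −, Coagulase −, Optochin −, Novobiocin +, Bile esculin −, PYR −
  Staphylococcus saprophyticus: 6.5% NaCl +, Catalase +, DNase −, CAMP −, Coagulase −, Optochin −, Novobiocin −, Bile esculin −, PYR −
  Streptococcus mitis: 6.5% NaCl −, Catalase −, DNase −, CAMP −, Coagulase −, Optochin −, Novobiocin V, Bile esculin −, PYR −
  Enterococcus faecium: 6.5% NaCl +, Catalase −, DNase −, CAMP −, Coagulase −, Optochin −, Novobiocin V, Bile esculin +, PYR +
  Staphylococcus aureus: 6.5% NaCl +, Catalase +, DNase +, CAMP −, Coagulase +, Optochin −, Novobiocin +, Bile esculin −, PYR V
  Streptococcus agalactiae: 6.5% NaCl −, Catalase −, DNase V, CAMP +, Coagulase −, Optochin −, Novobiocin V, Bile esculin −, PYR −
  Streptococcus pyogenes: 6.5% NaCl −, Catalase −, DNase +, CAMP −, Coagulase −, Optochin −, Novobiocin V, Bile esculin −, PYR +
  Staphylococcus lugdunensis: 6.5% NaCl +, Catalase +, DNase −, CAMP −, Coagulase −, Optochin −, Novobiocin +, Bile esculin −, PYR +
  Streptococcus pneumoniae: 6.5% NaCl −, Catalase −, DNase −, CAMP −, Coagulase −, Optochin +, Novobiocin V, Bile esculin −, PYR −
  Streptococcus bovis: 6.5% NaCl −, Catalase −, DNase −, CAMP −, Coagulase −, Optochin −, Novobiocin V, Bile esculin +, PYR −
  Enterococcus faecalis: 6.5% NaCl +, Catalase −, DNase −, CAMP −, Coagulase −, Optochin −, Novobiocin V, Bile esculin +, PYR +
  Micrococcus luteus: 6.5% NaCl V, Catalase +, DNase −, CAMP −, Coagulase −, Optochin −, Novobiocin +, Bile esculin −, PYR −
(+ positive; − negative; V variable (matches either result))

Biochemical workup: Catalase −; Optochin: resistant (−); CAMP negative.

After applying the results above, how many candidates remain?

Catalase −: excludes 5 organisms — 7 left.
CAMP −: excludes Streptococcus agalactiae — 6 left.
Optochin −: excludes Streptococcus pneumoniae — 5 left.
Still consistent: Enterococcus faecalis, Enterococcus faecium, Streptococcus bovis, Streptococcus mitis, Streptococcus pyogenes.

5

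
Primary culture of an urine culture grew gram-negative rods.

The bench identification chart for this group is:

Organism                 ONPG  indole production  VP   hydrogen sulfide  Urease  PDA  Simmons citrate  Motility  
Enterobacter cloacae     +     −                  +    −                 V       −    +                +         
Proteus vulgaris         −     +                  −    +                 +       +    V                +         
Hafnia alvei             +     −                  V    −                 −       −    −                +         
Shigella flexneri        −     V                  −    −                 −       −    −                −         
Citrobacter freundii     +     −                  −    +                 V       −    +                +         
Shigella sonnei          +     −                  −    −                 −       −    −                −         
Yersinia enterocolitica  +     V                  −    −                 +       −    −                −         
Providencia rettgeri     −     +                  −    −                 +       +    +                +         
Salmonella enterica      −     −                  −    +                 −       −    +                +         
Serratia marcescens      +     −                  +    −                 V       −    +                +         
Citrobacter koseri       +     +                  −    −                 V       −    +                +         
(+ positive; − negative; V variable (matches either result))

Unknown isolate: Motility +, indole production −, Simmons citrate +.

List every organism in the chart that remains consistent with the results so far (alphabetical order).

Citrobacter freundii, Enterobacter cloacae, Salmonella enterica, Serratia marcescens

indole production −: excludes Proteus vulgaris, Providencia rettgeri, Citrobacter koseri — 8 left.
Motility +: excludes Shigella flexneri, Shigella sonnei, Yersinia enterocolitica — 5 left.
Simmons citrate +: excludes Hafnia alvei — 4 left.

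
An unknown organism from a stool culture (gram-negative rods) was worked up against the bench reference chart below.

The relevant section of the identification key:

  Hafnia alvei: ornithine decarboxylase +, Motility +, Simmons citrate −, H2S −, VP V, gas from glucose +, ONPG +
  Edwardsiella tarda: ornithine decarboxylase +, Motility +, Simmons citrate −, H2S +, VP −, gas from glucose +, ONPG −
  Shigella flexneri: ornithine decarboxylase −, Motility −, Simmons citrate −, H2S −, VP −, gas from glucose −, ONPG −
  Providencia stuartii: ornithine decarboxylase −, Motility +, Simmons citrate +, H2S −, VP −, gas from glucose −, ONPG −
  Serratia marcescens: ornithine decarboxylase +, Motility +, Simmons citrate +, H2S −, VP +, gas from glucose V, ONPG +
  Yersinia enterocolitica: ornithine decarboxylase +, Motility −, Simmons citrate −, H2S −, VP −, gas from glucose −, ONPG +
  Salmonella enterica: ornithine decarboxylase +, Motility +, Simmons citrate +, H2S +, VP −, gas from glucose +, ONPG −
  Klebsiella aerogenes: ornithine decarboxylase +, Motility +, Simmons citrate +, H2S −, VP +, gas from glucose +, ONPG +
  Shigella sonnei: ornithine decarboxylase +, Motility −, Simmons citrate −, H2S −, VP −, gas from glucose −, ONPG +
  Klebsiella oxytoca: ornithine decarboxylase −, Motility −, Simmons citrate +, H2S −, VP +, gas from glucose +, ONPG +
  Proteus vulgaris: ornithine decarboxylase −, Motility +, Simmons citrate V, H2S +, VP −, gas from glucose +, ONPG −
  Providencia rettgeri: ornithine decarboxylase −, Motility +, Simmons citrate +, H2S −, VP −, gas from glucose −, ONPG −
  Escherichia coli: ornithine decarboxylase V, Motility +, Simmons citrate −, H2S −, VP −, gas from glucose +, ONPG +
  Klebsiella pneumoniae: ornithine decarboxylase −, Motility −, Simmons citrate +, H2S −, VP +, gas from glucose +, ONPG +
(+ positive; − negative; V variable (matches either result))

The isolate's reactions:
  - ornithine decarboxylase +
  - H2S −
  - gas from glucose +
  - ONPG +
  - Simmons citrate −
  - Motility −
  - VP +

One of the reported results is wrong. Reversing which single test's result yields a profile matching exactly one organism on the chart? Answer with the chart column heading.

As reported, no row in the chart matches all 7 reactions.
Reversing ONPG → still no organism matches.
Reversing Simmons citrate → still no organism matches.
Reversing gas from glucose → still no organism matches.
Reversing VP → still no organism matches.
Reversing ornithine decarboxylase → still no organism matches.
Reversing Motility (to +) → unique match: Hafnia alvei.
Reversing H2S → still no organism matches.

Motility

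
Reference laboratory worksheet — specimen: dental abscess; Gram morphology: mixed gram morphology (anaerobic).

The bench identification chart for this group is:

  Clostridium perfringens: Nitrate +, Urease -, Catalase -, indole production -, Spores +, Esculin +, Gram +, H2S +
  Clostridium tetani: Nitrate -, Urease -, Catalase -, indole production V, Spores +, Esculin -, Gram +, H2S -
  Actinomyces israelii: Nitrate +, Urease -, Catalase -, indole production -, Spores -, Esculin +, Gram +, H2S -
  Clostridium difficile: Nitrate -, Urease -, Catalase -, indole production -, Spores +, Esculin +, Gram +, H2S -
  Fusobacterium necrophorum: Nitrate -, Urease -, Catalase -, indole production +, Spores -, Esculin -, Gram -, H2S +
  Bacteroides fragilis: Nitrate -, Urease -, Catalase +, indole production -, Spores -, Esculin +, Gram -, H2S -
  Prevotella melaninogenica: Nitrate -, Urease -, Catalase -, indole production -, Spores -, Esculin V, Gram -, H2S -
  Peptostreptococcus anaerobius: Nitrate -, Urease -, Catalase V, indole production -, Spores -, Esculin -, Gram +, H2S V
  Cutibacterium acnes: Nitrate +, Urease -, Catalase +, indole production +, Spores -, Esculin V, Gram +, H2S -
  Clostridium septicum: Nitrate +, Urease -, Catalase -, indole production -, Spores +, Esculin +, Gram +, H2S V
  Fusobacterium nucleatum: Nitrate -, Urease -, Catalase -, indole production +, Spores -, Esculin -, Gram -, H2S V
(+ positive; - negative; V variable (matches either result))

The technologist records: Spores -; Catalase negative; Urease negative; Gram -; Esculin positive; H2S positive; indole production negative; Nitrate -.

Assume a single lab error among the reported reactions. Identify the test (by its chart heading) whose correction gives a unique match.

As reported, no row in the chart matches all 8 reactions.
Reversing Nitrate → still no organism matches.
Reversing Spores → still no organism matches.
Reversing Catalase → still no organism matches.
Reversing Gram → still no organism matches.
Reversing Urease → still no organism matches.
Reversing indole production → still no organism matches.
Reversing H2S (to -) → unique match: Prevotella melaninogenica.
Reversing Esculin → still no organism matches.

H2S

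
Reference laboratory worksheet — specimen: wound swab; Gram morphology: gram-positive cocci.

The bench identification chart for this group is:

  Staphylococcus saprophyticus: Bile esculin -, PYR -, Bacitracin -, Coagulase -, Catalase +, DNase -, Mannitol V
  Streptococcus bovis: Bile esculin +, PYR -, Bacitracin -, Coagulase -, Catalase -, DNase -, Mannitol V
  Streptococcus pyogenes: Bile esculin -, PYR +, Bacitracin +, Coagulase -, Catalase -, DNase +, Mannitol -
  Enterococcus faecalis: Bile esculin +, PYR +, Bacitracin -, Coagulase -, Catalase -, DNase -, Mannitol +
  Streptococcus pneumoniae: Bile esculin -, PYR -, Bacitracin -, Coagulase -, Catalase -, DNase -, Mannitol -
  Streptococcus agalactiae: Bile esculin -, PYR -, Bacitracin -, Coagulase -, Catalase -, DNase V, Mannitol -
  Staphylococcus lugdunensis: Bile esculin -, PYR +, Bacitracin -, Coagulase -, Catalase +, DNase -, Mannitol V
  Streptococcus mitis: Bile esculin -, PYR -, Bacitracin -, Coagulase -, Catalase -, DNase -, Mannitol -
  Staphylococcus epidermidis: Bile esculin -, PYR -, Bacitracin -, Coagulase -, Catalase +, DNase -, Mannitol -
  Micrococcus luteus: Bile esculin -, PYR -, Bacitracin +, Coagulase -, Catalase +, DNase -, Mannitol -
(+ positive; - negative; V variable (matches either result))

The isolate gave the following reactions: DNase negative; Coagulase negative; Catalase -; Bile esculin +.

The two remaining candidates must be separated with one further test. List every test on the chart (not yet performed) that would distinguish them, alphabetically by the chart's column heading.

Catalase -: excludes Staphylococcus saprophyticus, Staphylococcus lugdunensis, Staphylococcus epidermidis, Micrococcus luteus — 6 left.
DNase -: excludes Streptococcus pyogenes — 5 left.
Coagulase -: all 5 remaining candidates are consistent.
Bile esculin +: excludes Streptococcus pneumoniae, Streptococcus agalactiae, Streptococcus mitis — 2 left.
Two candidates remain: Enterococcus faecalis and Streptococcus bovis.
  PYR: Enterococcus faecalis +, Streptococcus bovis - — discriminates.
  Bacitracin: - vs - — same for both, does not separate.
  Mannitol: + vs V — variable for at least one, does not separate.

PYR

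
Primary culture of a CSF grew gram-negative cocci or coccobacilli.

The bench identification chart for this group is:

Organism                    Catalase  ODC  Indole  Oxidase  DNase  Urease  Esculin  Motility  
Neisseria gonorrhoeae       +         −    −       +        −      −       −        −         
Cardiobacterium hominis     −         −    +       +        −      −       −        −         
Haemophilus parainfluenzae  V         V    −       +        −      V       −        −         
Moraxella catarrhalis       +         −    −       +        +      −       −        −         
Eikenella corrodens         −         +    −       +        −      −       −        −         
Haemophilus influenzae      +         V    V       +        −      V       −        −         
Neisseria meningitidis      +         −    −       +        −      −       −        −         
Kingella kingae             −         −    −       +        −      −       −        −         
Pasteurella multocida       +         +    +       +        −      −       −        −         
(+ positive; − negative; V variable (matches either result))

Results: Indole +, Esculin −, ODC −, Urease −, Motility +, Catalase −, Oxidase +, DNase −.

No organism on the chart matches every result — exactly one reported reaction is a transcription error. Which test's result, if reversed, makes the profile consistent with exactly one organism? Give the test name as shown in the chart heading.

As reported, no row in the chart matches all 8 reactions.
Reversing Indole → still no organism matches.
Reversing DNase → still no organism matches.
Reversing Catalase → still no organism matches.
Reversing ODC → still no organism matches.
Reversing Oxidase → still no organism matches.
Reversing Motility (to −) → unique match: Cardiobacterium hominis.
Reversing Esculin → still no organism matches.
Reversing Urease → still no organism matches.

Motility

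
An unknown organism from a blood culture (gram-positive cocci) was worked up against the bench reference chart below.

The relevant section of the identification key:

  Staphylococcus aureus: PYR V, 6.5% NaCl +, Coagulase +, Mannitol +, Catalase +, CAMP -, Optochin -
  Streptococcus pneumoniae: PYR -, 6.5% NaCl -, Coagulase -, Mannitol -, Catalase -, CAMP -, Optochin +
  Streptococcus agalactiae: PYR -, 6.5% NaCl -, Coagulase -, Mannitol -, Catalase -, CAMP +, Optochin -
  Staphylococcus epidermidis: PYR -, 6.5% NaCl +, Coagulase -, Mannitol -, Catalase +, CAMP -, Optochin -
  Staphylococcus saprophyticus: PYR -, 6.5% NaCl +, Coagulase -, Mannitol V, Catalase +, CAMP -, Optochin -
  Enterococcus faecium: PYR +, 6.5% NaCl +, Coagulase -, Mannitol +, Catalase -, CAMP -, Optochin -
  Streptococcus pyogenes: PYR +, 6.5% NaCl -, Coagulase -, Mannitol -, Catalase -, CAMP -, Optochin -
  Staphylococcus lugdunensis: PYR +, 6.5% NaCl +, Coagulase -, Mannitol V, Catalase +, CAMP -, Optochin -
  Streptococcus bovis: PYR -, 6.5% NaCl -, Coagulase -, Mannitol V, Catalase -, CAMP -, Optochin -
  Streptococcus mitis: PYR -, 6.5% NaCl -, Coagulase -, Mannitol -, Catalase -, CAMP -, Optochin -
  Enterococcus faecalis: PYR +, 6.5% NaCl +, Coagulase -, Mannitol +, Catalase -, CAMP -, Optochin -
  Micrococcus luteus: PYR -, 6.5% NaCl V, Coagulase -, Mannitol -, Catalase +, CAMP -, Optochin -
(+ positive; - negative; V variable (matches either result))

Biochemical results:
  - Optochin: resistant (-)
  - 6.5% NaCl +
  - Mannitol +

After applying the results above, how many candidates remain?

5

Optochin -: excludes Streptococcus pneumoniae — 11 left.
6.5% NaCl +: excludes Streptococcus agalactiae, Streptococcus pyogenes, Streptococcus bovis, Streptococcus mitis — 7 left.
Mannitol +: excludes Staphylococcus epidermidis, Micrococcus luteus — 5 left.
Still consistent: Enterococcus faecalis, Enterococcus faecium, Staphylococcus aureus, Staphylococcus lugdunensis, Staphylococcus saprophyticus.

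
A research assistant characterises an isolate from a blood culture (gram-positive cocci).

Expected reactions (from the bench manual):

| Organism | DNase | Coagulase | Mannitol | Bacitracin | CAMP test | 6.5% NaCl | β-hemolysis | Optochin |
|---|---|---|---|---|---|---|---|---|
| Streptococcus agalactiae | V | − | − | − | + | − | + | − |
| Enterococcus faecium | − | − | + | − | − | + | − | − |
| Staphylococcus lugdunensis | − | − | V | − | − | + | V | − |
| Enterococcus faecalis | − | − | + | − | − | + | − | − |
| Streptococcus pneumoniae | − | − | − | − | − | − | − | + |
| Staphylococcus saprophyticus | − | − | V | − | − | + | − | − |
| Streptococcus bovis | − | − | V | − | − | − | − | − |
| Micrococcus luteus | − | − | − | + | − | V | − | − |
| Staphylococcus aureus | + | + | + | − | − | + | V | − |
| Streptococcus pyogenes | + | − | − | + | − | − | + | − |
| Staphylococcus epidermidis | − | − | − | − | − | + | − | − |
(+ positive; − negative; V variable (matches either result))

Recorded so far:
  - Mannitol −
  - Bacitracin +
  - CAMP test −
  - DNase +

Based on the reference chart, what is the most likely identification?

CAMP test −: excludes Streptococcus agalactiae — 10 left.
DNase +: excludes 8 organisms — 2 left.
Bacitracin +: excludes Staphylococcus aureus — 1 left.
Mannitol −: the one remaining candidate is consistent.

Streptococcus pyogenes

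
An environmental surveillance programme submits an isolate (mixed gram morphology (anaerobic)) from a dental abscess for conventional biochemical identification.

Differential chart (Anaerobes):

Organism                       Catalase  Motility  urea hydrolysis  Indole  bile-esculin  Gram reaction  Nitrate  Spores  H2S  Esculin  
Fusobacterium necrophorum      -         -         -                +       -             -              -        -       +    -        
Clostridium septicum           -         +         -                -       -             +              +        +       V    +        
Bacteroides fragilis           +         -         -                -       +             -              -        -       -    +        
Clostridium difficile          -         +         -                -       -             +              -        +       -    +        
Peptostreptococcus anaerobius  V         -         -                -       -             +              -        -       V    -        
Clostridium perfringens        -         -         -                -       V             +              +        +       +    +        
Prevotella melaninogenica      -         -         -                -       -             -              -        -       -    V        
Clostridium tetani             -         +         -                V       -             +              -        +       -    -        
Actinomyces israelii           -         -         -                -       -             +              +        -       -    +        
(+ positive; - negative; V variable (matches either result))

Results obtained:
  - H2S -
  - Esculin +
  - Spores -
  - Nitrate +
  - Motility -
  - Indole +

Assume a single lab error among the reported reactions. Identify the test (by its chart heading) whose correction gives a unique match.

As reported, no row in the chart matches all 6 reactions.
Reversing Esculin → still no organism matches.
Reversing Motility → still no organism matches.
Reversing Nitrate → still no organism matches.
Reversing Spores → still no organism matches.
Reversing Indole (to -) → unique match: Actinomyces israelii.
Reversing H2S → still no organism matches.

Indole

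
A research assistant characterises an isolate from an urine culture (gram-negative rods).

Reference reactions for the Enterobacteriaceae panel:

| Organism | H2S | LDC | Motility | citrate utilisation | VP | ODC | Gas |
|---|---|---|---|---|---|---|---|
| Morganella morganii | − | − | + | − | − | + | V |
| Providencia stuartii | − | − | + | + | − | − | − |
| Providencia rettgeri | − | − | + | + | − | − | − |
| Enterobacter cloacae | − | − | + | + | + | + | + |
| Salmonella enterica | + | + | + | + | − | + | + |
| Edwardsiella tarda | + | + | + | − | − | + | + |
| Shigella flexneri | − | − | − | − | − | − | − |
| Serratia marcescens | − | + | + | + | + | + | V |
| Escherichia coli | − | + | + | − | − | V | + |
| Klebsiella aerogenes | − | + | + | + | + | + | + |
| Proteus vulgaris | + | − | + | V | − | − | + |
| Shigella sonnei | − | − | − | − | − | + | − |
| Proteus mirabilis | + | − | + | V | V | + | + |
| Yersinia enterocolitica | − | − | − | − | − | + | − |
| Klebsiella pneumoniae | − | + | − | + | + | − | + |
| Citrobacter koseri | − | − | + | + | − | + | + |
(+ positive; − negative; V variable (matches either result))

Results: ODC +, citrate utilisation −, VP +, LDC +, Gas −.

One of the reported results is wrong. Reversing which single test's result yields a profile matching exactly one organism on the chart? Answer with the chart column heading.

As reported, no row in the chart matches all 5 reactions.
Reversing citrate utilisation (to +) → unique match: Serratia marcescens.
Reversing Gas → still no organism matches.
Reversing ODC → still no organism matches.
Reversing LDC → still no organism matches.
Reversing VP → still no organism matches.

citrate utilisation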